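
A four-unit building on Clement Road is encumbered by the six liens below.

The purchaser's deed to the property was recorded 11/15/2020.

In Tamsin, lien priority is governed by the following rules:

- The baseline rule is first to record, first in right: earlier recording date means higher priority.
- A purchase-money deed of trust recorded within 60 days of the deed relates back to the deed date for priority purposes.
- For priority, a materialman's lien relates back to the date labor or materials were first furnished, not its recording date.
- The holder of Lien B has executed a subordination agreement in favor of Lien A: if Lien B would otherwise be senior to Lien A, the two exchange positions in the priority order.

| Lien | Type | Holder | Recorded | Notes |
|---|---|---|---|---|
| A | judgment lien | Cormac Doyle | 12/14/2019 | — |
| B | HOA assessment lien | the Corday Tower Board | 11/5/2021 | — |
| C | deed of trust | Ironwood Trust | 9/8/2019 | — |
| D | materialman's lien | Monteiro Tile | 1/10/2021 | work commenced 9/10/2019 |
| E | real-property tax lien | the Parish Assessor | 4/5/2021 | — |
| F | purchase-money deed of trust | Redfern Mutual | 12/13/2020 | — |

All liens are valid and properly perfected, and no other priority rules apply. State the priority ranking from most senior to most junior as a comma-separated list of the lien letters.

Effective dates after the stated exceptions: D's effective date is 9/10/2019, when work began; F relates back to the deed date 11/15/2020.
Ordering by effective date: C (9/8/2019), D (9/10/2019), A (12/14/2019), F (11/15/2020), E (4/5/2021), B (11/5/2021).
Since B is not senior to A, the subordination leaves the order unchanged.

C, D, A, F, E, B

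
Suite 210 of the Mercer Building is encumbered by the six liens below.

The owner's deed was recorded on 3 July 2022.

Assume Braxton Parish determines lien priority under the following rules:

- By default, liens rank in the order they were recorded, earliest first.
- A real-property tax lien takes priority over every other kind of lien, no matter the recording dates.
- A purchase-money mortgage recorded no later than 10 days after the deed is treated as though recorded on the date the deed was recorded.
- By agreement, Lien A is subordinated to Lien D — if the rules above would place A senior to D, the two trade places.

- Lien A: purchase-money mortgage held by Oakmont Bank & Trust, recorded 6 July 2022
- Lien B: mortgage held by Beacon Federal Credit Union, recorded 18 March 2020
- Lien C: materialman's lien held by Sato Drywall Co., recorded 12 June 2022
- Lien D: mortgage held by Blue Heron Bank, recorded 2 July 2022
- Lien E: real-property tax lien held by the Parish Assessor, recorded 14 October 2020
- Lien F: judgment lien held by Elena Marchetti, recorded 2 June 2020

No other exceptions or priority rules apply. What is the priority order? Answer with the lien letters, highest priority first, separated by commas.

E, B, F, C, D, A

Effective dates after the stated exceptions: A relates back to the deed date 3 July 2022.
E, as a real-property tax lien, has superpriority and ranks first.
Remaining liens by effective date: B (18 March 2020), F (2 June 2020), C (12 June 2022), D (2 July 2022), A (3 July 2022).
A already ranks below D; the subordination has no effect.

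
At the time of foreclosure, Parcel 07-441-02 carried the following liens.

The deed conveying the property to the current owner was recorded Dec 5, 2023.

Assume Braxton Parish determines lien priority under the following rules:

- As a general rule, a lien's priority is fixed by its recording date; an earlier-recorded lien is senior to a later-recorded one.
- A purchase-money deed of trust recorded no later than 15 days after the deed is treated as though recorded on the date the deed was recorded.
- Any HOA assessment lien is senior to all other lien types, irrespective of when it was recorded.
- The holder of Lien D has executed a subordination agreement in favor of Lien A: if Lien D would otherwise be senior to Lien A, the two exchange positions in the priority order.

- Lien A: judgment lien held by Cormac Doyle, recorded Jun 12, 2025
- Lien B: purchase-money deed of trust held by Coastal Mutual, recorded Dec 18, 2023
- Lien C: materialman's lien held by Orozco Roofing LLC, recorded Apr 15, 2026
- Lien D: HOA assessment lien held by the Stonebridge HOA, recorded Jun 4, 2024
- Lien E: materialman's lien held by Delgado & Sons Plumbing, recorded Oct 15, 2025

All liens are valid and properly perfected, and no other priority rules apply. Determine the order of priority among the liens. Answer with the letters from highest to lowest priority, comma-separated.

Effective dates: B's effective date is the deed date, Dec 5, 2023.
D is an HOA assessment lien, so it outranks all other liens regardless of date.
The other liens, earliest effective date first: B (Dec 5, 2023), A (Jun 12, 2025), E (Oct 15, 2025), C (Apr 15, 2026).
The subordination applies — D was senior to A — so D and A swap.

A, B, D, E, C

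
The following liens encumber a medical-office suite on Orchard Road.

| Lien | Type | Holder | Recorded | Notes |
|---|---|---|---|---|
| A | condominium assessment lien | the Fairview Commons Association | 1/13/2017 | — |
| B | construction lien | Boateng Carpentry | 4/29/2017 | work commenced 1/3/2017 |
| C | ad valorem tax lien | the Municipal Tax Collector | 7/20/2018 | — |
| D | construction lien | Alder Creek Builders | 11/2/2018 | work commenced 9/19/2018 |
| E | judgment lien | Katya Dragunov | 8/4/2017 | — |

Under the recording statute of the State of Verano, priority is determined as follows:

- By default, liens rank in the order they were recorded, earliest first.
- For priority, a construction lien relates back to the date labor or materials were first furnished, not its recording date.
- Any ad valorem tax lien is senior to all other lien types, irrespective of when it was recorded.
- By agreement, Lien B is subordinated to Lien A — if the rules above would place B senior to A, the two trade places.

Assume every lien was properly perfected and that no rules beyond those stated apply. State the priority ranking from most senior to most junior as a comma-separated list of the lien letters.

Effective dates: B relates back to 1/3/2017 (work commenced); D is treated as recorded 9/19/2018, the work-commencement date.
C, as an ad valorem tax lien, has superpriority and ranks first.
Ordering the rest by effective date: B (1/3/2017), A (1/13/2017), E (8/4/2017), D (9/19/2018).
B is senior to A before the subordination, so the two trade places.

C, A, B, E, D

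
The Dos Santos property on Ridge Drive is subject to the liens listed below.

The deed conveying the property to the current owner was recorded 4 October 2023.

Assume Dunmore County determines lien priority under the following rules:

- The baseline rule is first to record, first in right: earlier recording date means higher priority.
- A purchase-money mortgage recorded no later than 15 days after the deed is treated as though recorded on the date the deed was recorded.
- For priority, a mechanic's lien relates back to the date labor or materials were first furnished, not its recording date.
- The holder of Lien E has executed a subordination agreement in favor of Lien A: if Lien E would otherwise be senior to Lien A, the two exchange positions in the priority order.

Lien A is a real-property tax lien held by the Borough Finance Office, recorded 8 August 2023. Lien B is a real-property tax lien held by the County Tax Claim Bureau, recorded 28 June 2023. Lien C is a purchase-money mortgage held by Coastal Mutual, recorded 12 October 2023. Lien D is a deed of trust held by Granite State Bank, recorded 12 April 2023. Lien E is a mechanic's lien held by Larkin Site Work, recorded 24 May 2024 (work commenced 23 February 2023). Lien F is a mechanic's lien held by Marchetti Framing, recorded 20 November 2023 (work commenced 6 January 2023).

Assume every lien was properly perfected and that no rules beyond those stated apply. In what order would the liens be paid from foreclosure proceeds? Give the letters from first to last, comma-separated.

Adjusting effective dates: C relates back to the deed date 4 October 2023; E's effective date is 23 February 2023, when work began; F is treated as recorded 6 January 2023, the work-commencement date.
By effective date, earliest first: F (6 January 2023), E (23 February 2023), D (12 April 2023), B (28 June 2023), A (8 August 2023), C (4 October 2023).
The subordination applies — E was senior to A — so E and A swap.

F, A, D, B, E, C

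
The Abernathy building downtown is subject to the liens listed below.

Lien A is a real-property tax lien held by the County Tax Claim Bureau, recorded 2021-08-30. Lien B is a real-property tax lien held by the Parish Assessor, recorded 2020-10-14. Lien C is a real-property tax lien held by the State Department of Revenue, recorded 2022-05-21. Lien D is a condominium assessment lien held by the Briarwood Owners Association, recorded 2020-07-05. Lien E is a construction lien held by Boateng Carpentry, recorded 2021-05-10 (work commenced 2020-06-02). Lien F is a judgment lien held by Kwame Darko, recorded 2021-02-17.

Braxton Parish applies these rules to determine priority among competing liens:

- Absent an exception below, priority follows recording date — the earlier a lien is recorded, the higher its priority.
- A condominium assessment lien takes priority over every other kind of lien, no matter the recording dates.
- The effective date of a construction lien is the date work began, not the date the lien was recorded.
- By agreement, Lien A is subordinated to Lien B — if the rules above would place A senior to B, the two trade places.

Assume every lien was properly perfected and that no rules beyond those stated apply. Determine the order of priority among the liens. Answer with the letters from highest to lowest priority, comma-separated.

D, E, B, F, A, C

Adjusting effective dates: E's effective date is 2020-06-02, when work began.
D is a condominium assessment lien and takes priority over every other lien.
Among the remaining liens, by effective date: E (2020-06-02), B (2020-10-14), F (2021-02-17), A (2021-08-30), C (2022-05-21).
A is already junior to B, so the subordination agreement changes nothing.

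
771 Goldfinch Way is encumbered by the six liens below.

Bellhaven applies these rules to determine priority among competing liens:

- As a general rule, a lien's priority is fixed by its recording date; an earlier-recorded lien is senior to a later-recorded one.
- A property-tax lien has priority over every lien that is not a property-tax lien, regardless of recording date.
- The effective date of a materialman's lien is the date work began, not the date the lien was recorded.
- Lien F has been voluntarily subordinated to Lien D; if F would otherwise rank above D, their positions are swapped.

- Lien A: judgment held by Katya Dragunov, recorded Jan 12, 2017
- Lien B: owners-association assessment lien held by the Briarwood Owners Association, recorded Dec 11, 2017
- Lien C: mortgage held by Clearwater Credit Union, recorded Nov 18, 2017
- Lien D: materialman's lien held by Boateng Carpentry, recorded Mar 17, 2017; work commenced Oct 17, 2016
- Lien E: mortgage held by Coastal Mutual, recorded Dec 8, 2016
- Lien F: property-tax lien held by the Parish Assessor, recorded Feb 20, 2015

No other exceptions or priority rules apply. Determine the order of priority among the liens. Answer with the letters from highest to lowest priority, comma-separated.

First, effective dates: D is treated as recorded Oct 17, 2016, the work-commencement date.
As a property-tax lien, F is senior to every other lien.
The other liens, earliest effective date first: D (Oct 17, 2016), E (Dec 8, 2016), A (Jan 12, 2017), C (Nov 18, 2017), B (Dec 11, 2017).
The subordination applies — F was senior to D — so F and D swap.

D, F, E, A, C, B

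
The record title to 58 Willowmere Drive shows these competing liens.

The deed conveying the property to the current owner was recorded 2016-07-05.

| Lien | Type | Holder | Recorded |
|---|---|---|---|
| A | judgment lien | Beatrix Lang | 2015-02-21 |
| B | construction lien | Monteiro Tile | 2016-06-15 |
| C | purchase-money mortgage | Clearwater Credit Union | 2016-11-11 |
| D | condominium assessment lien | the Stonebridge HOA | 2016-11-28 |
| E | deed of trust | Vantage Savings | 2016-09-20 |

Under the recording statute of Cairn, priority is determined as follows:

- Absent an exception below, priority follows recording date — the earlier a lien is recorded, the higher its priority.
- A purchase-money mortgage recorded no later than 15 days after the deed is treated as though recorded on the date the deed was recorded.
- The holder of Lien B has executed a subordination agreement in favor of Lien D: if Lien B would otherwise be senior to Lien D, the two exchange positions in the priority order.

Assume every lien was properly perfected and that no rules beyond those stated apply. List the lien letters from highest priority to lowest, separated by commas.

Effective dates: C was recorded 129 days after the deed — beyond 15 days — so no relation-back applies.
By effective date, earliest first: A (2015-02-21), B (2016-06-15), E (2016-09-20), C (2016-11-11), D (2016-11-28).
B is senior to D before the subordination, so the two trade places.

A, D, E, C, B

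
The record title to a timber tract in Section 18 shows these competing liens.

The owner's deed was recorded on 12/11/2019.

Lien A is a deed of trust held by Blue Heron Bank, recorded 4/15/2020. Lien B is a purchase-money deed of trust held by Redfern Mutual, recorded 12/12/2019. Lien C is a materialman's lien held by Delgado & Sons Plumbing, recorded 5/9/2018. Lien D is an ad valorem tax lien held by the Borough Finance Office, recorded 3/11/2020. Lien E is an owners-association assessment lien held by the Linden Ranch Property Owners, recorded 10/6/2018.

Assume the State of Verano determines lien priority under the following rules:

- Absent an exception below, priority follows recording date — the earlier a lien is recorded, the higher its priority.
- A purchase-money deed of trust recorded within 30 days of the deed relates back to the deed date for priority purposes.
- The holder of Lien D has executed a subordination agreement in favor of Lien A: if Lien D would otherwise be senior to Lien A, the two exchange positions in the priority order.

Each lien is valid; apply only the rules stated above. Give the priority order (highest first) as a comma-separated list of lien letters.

C, E, B, A, D

Effective dates after the stated exceptions: B relates back to the deed date 12/11/2019.
Sorted by effective date: C (5/9/2018), E (10/6/2018), B (12/11/2019), D (3/11/2020), A (4/15/2020).
Because D would otherwise rank above A, the subordination swaps them.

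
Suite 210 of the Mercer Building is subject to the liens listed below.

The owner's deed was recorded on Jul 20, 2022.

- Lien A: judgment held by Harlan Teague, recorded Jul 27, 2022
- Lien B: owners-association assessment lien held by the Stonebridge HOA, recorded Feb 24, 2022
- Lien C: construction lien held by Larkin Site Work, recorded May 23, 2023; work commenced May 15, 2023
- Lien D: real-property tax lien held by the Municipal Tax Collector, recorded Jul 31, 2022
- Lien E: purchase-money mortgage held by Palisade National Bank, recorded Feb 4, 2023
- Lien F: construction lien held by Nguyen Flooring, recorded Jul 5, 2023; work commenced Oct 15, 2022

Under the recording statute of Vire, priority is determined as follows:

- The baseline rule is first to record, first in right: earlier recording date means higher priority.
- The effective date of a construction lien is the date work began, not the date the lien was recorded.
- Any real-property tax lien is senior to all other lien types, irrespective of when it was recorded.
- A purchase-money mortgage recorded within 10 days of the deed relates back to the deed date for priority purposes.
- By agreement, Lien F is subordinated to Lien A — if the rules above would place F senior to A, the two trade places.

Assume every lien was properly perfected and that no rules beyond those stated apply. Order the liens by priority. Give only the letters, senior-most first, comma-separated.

D, B, A, F, E, C

First, effective dates: C is treated as recorded May 15, 2023, the work-commencement date; E missed the 10-day window (199 days after the deed), so its recording date stands; F is treated as recorded Oct 15, 2022, the work-commencement date.
D is a real-property tax lien and takes priority over every other lien.
The other liens, earliest effective date first: B (Feb 24, 2022), A (Jul 27, 2022), F (Oct 15, 2022), E (Feb 4, 2023), C (May 15, 2023).
Since F is not senior to A, the subordination leaves the order unchanged.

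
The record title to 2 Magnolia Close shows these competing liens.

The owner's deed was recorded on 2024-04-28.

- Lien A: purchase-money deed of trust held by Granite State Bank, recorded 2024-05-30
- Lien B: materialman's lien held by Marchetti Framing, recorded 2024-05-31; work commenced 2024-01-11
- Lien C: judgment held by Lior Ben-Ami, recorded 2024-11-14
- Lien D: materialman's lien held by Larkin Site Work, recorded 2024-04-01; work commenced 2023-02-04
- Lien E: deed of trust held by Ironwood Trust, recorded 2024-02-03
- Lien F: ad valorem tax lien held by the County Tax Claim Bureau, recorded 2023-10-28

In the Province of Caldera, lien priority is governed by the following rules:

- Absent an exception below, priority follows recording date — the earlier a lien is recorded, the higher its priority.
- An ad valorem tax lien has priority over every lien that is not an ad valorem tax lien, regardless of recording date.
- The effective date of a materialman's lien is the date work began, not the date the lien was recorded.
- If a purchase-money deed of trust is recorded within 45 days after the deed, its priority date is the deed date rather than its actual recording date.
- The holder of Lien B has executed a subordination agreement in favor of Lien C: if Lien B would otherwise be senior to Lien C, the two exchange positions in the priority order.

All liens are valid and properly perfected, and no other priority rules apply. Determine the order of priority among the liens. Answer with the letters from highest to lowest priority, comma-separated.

F, D, C, E, A, B

Adjusting effective dates: A relates back to the deed date 2024-04-28; B relates back to 2024-01-11 (work commenced); D's effective date is 2023-02-04, when work began.
F is an ad valorem tax lien, so it outranks all other liens regardless of date.
Remaining liens by effective date: D (2023-02-04), B (2024-01-11), E (2024-02-03), A (2024-04-28), C (2024-11-14).
The subordination applies — B was senior to C — so B and C swap.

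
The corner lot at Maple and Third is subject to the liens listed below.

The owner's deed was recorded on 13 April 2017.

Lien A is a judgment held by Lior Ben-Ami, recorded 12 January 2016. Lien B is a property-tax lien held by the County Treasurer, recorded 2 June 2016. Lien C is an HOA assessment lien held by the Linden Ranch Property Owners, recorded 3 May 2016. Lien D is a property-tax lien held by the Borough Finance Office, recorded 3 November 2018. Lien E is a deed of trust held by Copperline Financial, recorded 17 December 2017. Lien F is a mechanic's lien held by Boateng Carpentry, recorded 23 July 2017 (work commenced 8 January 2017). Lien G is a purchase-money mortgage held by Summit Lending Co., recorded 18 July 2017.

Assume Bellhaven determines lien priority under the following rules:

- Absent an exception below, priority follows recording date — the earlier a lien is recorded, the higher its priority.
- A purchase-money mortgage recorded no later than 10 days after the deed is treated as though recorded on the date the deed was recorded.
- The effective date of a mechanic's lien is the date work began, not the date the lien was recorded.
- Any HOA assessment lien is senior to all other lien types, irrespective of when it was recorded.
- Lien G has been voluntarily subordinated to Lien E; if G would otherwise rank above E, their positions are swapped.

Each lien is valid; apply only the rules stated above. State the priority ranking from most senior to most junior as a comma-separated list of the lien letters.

C, A, B, F, E, G, D

Effective dates after the stated exceptions: F's effective date is 8 January 2017, when work began; G missed the 10-day window (96 days after the deed), so its recording date stands.
As an HOA assessment lien, C is senior to every other lien.
The other liens, earliest effective date first: A (12 January 2016), B (2 June 2016), F (8 January 2017), G (18 July 2017), E (17 December 2017), D (3 November 2018).
Because G would otherwise rank above E, the subordination swaps them.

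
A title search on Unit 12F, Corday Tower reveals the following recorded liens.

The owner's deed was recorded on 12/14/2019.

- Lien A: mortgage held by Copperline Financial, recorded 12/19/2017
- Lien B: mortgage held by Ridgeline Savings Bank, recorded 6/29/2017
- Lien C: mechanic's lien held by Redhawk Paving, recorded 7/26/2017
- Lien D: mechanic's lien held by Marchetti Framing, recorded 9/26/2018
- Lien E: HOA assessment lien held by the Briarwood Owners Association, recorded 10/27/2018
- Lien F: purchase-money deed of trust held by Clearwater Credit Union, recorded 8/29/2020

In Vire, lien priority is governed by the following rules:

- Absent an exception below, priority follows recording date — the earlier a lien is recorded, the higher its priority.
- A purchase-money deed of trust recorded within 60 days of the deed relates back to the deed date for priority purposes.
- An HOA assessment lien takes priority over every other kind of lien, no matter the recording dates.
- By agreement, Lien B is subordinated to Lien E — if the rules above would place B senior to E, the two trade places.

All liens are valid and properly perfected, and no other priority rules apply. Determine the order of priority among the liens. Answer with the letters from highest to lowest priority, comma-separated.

First, effective dates: F was recorded 259 days after the deed, outside the 60-day window, so it keeps its recording date.
E is an HOA assessment lien, so it outranks all other liens regardless of date.
Ordering the rest by effective date: B (6/29/2017), C (7/26/2017), A (12/19/2017), D (9/26/2018), F (8/29/2020).
Since B is not senior to E, the subordination leaves the order unchanged.

E, B, C, A, D, F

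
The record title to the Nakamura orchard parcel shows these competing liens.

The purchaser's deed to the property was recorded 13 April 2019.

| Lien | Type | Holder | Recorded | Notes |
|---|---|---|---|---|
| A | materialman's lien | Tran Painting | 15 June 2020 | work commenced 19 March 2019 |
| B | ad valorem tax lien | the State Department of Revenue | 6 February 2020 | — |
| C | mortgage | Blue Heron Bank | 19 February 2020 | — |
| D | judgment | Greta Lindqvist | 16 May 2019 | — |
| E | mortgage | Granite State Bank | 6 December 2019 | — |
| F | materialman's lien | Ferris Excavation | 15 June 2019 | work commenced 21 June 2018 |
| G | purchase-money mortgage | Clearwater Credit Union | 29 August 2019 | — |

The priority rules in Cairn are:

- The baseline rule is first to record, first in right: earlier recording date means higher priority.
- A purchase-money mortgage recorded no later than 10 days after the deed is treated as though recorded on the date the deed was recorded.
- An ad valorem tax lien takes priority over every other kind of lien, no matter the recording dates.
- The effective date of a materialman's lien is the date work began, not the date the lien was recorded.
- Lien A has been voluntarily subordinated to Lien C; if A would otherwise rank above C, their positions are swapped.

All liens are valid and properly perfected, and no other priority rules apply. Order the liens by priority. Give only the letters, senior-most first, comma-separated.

First, effective dates: A relates back to 19 March 2019 (work commenced); F is treated as recorded 21 June 2018, the work-commencement date; G was recorded 138 days after the deed, outside the 10-day window, so it keeps its recording date.
B, as an ad valorem tax lien, has superpriority and ranks first.
Ordering the rest by effective date: F (21 June 2018), A (19 March 2019), D (16 May 2019), G (29 August 2019), E (6 December 2019), C (19 February 2020).
The subordination applies — A was senior to C — so A and C swap.

B, F, C, D, G, E, A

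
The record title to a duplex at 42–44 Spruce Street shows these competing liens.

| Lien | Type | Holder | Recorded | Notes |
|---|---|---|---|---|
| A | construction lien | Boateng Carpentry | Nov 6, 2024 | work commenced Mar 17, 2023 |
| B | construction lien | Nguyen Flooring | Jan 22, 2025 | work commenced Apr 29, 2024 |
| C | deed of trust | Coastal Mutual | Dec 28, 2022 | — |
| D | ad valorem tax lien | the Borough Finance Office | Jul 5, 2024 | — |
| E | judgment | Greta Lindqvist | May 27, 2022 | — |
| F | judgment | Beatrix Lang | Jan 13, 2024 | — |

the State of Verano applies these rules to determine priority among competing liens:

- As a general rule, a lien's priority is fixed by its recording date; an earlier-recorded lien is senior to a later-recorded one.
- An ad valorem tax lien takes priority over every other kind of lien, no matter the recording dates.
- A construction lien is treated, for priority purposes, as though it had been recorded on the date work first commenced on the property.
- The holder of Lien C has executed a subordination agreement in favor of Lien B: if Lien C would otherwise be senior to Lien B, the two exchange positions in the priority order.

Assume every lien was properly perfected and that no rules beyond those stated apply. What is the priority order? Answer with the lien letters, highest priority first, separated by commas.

First, effective dates: A is treated as recorded Mar 17, 2023, the work-commencement date; B relates back to Apr 29, 2024 (work commenced).
D is an ad valorem tax lien and takes priority over every other lien.
Ordering the rest by effective date: E (May 27, 2022), C (Dec 28, 2022), A (Mar 17, 2023), F (Jan 13, 2024), B (Apr 29, 2024).
The subordination applies — C was senior to B — so C and B swap.

D, E, B, A, F, C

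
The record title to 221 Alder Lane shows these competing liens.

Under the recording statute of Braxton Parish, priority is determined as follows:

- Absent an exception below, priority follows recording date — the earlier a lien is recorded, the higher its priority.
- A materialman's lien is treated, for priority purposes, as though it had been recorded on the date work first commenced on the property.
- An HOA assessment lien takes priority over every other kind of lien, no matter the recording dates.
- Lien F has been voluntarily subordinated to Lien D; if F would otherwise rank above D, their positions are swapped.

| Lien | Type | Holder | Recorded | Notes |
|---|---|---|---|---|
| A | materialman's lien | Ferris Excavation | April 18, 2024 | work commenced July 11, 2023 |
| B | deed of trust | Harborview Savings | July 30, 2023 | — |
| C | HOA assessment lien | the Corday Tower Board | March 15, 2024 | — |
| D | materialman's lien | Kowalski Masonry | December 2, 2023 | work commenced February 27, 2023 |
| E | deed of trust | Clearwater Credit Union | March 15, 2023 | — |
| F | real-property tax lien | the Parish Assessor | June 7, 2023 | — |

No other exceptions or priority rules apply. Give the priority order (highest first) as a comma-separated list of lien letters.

Adjusting effective dates: A's effective date is July 11, 2023, when work began; D relates back to February 27, 2023 (work commenced).
C is an HOA assessment lien and takes priority over every other lien.
The other liens, earliest effective date first: D (February 27, 2023), E (March 15, 2023), F (June 7, 2023), A (July 11, 2023), B (July 30, 2023).
F is already junior to D, so the subordination agreement changes nothing.

C, D, E, F, A, B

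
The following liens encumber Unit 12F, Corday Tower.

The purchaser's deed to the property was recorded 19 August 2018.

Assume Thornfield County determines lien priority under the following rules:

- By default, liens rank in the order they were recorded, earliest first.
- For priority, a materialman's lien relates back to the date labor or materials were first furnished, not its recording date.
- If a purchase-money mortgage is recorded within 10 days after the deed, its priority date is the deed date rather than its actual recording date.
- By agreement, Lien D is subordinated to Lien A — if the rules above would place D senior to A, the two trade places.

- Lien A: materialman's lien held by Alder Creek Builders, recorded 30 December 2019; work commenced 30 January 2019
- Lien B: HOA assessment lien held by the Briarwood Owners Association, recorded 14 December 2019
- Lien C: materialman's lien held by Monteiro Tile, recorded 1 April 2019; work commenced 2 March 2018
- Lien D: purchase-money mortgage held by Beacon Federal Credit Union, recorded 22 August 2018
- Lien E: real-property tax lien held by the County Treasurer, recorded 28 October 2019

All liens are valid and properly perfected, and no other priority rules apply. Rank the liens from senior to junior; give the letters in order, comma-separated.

Adjusting effective dates: A relates back to 30 January 2019 (work commenced); C is treated as recorded 2 March 2018, the work-commencement date; D relates back to the deed date 19 August 2018.
Sorted by effective date: C (2 March 2018), D (19 August 2018), A (30 January 2019), E (28 October 2019), B (14 December 2019).
The subordination applies — D was senior to A — so D and A swap.

C, A, D, E, B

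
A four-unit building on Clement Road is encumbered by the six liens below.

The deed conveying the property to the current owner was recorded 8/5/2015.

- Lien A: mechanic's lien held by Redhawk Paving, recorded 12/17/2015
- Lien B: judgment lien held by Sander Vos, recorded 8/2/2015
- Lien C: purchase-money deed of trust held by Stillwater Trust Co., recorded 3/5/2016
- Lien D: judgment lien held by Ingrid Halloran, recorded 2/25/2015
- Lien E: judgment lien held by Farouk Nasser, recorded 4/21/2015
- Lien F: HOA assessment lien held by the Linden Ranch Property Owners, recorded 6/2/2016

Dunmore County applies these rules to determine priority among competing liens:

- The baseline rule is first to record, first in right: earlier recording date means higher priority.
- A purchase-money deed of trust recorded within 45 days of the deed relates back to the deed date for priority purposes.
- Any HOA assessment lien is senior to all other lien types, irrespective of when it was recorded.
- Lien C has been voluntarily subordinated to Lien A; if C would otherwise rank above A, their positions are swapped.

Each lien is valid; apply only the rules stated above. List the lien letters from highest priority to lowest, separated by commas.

F, D, E, B, A, C

Effective dates: C missed the 45-day window (213 days after the deed), so its recording date stands.
F, as an HOA assessment lien, has superpriority and ranks first.
Remaining liens by effective date: D (2/25/2015), E (4/21/2015), B (8/2/2015), A (12/17/2015), C (3/5/2016).
C already ranks below A; the subordination has no effect.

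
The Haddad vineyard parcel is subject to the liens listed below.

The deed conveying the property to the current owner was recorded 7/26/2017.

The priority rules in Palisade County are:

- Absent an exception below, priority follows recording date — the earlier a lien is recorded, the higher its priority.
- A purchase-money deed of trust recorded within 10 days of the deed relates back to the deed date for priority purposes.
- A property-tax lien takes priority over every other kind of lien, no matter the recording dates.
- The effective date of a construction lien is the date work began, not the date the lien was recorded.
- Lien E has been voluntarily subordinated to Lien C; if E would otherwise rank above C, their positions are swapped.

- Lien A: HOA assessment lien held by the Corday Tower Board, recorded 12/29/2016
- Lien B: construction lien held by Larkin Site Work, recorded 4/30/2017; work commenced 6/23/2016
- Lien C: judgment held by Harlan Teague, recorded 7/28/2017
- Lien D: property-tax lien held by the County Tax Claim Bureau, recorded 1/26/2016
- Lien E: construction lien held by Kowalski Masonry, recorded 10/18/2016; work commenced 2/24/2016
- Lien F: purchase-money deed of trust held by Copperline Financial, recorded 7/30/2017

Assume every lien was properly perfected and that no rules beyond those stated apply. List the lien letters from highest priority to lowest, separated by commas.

D, C, B, A, F, E

Effective dates: B is treated as recorded 6/23/2016, the work-commencement date; E is treated as recorded 2/24/2016, the work-commencement date; F was recorded within the 10-day window, so its effective date is the deed date 7/26/2017.
As a property-tax lien, D is senior to every other lien.
Among the remaining liens, by effective date: E (2/24/2016), B (6/23/2016), A (12/29/2016), F (7/26/2017), C (7/28/2017).
E would otherwise be senior to C, so under the subordination agreement E and C exchange positions.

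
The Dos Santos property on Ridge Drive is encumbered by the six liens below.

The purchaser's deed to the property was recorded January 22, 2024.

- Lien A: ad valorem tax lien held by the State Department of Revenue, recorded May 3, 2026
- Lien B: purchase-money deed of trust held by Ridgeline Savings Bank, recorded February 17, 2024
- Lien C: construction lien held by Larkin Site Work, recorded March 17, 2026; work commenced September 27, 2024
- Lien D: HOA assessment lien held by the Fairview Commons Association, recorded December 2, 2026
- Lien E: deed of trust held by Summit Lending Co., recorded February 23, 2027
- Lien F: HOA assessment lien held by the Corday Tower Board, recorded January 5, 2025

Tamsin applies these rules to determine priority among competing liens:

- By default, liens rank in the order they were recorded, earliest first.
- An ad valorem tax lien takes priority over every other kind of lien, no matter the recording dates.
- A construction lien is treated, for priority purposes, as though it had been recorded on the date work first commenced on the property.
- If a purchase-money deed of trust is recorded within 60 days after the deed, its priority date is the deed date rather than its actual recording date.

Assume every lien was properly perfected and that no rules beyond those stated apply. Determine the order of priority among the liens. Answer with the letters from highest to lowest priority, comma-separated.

Adjusting effective dates: B relates back to the deed date January 22, 2024; C's effective date is September 27, 2024, when work began.
A is an ad valorem tax lien, so it outranks all other liens regardless of date.
Remaining liens by effective date: B (January 22, 2024), C (September 27, 2024), F (January 5, 2025), D (December 2, 2026), E (February 23, 2027).

A, B, C, F, D, E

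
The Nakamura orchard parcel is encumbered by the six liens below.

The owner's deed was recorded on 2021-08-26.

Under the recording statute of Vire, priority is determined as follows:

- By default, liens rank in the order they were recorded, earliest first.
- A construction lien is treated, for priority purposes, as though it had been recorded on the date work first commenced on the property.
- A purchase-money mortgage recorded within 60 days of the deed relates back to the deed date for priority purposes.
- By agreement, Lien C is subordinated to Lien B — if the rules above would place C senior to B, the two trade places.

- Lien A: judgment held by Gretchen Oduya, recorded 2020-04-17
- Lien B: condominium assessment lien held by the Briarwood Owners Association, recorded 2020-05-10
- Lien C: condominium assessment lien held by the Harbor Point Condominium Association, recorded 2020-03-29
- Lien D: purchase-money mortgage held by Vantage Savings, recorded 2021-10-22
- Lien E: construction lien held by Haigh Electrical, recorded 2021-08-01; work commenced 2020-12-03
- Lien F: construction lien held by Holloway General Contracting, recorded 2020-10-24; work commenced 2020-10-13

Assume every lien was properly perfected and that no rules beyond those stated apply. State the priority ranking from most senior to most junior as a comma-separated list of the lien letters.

Adjusting effective dates: D relates back to the deed date 2021-08-26; E is treated as recorded 2020-12-03, the work-commencement date; F's effective date is 2020-10-13, when work began.
Sorted by effective date: C (2020-03-29), A (2020-04-17), B (2020-05-10), F (2020-10-13), E (2020-12-03), D (2021-08-26).
C would otherwise be senior to B, so under the subordination agreement C and B exchange positions.

B, A, C, F, E, D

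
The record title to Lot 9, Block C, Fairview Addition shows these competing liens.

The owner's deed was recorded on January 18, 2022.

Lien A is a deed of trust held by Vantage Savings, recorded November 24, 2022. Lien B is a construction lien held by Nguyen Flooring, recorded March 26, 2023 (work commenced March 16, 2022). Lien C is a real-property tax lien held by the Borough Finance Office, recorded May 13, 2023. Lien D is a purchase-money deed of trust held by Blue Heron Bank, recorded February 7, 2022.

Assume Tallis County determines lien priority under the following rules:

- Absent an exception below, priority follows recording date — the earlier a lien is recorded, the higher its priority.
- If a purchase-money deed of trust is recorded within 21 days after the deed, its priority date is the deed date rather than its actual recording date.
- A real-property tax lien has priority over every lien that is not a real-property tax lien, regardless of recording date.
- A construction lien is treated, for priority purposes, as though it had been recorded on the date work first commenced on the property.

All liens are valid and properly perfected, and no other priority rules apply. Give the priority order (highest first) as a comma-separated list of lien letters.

C, D, B, A

Effective dates: B is treated as recorded March 16, 2022, the work-commencement date; D was recorded within the 21-day window, so its effective date is the deed date January 18, 2022.
C, as a real-property tax lien, has superpriority and ranks first.
Ordering the rest by effective date: D (January 18, 2022), B (March 16, 2022), A (November 24, 2022).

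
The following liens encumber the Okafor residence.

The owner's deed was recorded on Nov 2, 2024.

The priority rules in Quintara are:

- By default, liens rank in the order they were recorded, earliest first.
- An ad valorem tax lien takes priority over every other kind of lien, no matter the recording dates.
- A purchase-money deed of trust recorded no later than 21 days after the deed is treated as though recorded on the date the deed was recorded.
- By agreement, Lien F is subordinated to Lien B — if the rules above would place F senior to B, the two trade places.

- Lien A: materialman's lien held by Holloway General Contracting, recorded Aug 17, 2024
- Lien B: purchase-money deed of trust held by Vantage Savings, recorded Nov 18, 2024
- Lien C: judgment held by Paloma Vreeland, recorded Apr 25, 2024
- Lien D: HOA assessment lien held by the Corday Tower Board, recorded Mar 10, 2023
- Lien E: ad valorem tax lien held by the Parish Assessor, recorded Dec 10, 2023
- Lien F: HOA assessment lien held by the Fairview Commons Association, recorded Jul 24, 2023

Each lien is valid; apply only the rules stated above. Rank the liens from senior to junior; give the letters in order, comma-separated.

E, D, B, C, A, F

Effective dates: B's effective date is the deed date, Nov 2, 2024.
E, as an ad valorem tax lien, has superpriority and ranks first.
Remaining liens by effective date: D (Mar 10, 2023), F (Jul 24, 2023), C (Apr 25, 2024), A (Aug 17, 2024), B (Nov 2, 2024).
F is senior to B before the subordination, so the two trade places.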